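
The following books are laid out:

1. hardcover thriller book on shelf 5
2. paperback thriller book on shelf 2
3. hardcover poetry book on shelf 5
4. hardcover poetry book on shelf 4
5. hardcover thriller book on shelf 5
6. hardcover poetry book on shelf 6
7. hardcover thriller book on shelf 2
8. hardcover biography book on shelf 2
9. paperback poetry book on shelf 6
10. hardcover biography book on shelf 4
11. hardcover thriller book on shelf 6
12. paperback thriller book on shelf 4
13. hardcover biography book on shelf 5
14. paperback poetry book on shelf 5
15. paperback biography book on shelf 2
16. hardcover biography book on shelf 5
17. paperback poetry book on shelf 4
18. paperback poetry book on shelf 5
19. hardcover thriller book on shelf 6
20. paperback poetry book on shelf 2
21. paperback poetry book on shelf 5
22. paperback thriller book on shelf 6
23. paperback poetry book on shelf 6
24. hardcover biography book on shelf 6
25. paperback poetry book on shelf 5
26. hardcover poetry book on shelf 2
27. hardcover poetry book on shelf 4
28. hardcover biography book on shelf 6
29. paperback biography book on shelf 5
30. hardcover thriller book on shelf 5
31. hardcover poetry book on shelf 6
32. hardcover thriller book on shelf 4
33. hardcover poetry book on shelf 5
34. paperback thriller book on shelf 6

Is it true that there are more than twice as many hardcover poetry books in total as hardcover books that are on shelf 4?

hardcover poetry books: 7.
hardcover books on shelf 4: 4.
The claim requires 7 > 2 × 4 = 8, which does not hold.

False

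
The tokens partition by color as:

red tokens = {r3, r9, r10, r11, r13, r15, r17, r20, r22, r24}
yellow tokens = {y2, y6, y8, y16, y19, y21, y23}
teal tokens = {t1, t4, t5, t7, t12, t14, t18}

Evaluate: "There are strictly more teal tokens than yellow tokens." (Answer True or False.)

False

|teal tokens| = 7.
|yellow tokens| = 7.
The claim requires 7 > 7, which does not hold.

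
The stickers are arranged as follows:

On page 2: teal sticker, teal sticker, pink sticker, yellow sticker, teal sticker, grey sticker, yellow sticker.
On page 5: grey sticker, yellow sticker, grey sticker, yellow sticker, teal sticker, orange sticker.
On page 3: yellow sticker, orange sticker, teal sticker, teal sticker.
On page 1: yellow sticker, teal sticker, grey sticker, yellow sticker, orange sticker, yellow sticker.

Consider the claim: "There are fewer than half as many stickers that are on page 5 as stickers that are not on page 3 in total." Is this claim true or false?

True

|stickers on page 5| = 6.
|stickers that are not on page 3| = 19.
The claim requires 2 × 6 = 12 < 19, which holds.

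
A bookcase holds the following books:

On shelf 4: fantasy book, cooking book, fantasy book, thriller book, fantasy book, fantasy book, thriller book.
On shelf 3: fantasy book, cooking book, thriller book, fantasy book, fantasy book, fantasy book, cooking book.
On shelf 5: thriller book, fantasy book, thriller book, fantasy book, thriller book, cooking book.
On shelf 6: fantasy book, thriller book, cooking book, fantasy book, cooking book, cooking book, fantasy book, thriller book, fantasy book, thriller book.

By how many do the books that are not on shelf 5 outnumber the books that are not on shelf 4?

books that are not on shelf 5: 24.
books that are not on shelf 4: 23.
24 − 23 = 1.

1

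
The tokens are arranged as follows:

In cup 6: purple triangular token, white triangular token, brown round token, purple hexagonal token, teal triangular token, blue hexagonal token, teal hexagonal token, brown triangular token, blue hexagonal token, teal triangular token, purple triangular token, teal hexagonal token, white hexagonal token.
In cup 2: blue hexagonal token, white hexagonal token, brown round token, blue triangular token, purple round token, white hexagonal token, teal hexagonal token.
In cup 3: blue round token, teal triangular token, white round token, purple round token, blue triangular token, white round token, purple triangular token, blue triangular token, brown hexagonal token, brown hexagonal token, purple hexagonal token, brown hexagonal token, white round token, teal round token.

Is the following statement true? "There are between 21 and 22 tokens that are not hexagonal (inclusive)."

tokens that are not hexagonal: 20.
The claim requires 21 ≤ 20 ≤ 22, which does not hold.

False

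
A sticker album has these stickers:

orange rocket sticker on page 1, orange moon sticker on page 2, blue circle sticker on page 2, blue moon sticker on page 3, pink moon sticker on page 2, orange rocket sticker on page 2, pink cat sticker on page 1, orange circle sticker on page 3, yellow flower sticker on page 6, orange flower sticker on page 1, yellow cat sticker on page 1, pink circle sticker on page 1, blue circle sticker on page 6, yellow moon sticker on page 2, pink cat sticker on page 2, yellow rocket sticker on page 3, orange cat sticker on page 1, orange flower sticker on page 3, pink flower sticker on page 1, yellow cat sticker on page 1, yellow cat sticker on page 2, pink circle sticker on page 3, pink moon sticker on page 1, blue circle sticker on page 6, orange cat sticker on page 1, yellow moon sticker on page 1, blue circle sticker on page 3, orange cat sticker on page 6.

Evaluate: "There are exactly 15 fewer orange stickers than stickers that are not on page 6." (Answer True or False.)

orange stickers: 9.
stickers that are not on page 6: 24.
The claim requires 24 − 9 (= 15) to equal 15, which holds.

True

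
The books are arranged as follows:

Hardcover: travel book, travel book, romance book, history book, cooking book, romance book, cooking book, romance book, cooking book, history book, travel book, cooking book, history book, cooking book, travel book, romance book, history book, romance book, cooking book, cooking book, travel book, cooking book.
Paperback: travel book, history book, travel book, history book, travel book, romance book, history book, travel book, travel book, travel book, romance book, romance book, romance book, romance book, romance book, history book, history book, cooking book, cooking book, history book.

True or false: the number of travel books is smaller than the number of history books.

False

|travel books| = 11.
|history books| = 10.
The claim requires 11 < 10, which does not hold.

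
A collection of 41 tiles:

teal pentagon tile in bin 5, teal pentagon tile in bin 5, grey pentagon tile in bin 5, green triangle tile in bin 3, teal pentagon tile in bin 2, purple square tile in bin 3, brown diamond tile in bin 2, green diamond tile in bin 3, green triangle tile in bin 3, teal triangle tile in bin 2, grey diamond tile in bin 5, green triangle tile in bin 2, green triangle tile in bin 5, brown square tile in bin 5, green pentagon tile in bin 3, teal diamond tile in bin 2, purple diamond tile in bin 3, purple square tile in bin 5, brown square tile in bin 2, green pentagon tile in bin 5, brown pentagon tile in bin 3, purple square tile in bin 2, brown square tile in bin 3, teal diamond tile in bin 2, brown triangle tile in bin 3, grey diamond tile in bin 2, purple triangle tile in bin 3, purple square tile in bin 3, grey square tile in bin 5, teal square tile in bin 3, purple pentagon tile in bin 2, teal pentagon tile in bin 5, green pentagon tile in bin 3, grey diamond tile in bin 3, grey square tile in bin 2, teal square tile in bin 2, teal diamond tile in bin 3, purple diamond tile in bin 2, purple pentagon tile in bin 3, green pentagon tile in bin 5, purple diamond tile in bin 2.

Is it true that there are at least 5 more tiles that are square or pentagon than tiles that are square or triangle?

True

|tiles that are square or pentagon| = 23.
|tiles that are square or triangle| = 18.
The claim requires 23 − 18 = 5 ≥ 5, which holds.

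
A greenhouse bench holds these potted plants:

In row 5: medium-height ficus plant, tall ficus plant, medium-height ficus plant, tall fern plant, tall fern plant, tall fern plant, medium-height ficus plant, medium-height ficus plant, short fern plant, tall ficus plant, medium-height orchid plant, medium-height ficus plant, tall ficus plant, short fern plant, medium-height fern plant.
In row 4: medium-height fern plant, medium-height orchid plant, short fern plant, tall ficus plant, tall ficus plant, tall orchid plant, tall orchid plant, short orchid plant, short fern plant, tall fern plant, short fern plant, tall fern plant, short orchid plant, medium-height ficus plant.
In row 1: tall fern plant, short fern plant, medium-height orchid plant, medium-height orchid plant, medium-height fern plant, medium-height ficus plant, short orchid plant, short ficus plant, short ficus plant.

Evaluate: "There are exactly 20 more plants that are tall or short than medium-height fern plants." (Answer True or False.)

False

plants that are tall or short: 24.
medium-height fern plants: 3.
The claim requires 24 − 3 (= 21) to equal 20, which does not hold.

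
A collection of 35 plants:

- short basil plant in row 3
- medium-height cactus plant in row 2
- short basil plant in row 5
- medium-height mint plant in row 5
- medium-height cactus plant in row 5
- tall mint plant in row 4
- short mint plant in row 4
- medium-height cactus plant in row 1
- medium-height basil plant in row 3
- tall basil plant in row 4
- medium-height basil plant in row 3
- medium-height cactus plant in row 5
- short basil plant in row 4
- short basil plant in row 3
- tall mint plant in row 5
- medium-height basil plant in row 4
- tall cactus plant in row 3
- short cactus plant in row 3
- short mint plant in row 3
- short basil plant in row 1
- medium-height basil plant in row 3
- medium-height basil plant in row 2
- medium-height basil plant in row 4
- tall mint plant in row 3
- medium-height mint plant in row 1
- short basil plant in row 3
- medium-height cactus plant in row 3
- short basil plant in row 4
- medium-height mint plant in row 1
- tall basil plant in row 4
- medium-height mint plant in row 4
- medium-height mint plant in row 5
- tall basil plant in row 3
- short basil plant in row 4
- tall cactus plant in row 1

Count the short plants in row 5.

1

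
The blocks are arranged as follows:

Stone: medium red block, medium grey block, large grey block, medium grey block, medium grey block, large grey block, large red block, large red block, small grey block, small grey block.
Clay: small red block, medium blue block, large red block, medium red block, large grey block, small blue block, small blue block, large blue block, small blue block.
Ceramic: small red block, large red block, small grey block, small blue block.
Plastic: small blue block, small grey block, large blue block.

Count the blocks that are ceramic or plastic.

ceramic: 4; plastic: 3; together 4 + 3 = 7.

7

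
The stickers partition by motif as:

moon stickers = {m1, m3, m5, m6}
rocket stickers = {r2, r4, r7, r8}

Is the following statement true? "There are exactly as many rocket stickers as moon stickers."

True

There are 4 rocket stickers.
There are 4 moon stickers.
The claim requires 4 = 4, which holds.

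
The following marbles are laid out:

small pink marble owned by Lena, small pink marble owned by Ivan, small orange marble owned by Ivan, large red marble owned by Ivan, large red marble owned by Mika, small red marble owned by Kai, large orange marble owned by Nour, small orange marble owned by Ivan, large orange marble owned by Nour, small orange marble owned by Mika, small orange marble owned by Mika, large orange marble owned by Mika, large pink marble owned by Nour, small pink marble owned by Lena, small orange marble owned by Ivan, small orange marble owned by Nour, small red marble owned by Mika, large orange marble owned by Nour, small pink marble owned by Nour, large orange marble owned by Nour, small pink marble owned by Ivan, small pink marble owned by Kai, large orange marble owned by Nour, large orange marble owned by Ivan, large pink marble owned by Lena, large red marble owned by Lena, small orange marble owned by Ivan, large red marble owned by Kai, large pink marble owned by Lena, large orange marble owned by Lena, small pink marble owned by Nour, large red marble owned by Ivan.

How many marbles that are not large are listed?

Total marbles: 32; with the excluded value: 16; remaining 32 − 16 = 16.

16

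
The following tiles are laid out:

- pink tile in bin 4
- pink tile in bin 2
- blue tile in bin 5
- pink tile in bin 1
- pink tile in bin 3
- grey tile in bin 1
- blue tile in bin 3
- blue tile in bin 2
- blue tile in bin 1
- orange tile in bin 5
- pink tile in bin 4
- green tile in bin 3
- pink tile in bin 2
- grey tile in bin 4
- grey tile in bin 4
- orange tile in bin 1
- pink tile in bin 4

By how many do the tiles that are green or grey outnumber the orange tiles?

2

tiles that are green or grey: 4.
orange tiles: 2.
4 − 2 = 2.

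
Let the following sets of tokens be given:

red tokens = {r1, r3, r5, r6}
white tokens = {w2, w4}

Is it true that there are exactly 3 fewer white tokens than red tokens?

There are 2 white tokens.
There are 4 red tokens.
The claim requires 4 − 2 (= 2) to equal 3, which does not hold.

False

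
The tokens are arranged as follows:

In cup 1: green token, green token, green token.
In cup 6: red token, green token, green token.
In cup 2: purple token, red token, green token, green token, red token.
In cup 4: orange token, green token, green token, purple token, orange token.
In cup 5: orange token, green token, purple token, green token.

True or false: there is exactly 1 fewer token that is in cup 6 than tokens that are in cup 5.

There are 3 tokens in cup 6.
There are 4 tokens in cup 5.
The claim requires 4 − 3 (= 1) to equal 1, which holds.

True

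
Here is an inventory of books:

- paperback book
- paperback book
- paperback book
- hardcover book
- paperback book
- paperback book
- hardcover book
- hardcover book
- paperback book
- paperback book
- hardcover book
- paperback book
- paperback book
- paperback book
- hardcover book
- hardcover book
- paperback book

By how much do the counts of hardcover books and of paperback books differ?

5

hardcover books: 6. paperback books: 11.
|6 − 11| = 11 − 6 = 5.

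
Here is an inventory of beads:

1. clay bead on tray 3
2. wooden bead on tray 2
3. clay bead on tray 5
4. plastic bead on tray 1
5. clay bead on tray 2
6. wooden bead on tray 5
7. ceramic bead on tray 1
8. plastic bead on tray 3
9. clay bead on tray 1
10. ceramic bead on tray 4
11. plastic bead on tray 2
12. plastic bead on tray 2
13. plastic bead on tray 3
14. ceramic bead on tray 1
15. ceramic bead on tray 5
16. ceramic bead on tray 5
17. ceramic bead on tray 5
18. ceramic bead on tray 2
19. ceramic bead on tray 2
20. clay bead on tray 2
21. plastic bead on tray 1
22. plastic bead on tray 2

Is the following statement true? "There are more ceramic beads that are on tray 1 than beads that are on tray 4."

ceramic beads on tray 1: 2.
beads on tray 4: 1.
The claim requires 2 > 1, which holds.

True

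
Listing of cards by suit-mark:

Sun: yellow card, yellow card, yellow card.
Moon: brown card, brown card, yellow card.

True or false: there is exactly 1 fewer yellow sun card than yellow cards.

True

|yellow sun cards| = 3.
|yellow cards| = 4.
The claim requires 4 − 3 (= 1) to equal 1, which holds.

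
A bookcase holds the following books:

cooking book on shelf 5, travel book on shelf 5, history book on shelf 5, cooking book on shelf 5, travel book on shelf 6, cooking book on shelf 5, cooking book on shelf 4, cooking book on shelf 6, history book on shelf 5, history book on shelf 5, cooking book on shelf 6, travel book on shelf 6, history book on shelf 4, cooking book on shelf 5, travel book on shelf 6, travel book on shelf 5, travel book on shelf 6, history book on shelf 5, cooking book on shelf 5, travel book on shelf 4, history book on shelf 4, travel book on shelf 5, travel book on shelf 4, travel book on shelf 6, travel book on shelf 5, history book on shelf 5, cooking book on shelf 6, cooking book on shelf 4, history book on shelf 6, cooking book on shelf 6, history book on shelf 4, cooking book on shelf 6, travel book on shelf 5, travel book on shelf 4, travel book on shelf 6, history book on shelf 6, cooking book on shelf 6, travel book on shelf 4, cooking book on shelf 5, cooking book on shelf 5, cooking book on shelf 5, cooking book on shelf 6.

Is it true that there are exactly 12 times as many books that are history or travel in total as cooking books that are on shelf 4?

False

books that are history or travel: 25.
cooking books on shelf 4: 2.
The claim requires 25 = 12 × 2 = 24, which does not hold.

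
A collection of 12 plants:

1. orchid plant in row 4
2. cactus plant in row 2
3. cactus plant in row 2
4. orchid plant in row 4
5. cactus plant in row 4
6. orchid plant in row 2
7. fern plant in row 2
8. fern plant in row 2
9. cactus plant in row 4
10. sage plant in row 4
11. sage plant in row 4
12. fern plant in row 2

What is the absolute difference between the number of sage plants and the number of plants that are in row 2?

sage plants: 2. plants in row 2: 6.
|2 − 6| = 6 − 2 = 4.

4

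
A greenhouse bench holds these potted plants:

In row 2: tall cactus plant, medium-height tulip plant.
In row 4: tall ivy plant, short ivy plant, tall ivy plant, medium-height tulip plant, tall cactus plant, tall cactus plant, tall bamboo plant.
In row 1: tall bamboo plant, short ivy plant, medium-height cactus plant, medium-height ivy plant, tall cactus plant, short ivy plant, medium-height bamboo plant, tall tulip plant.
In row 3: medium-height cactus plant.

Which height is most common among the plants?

tall

Counts by height: tall 9, medium-height 6, short 3.
The maximum is 9, held uniquely by tall.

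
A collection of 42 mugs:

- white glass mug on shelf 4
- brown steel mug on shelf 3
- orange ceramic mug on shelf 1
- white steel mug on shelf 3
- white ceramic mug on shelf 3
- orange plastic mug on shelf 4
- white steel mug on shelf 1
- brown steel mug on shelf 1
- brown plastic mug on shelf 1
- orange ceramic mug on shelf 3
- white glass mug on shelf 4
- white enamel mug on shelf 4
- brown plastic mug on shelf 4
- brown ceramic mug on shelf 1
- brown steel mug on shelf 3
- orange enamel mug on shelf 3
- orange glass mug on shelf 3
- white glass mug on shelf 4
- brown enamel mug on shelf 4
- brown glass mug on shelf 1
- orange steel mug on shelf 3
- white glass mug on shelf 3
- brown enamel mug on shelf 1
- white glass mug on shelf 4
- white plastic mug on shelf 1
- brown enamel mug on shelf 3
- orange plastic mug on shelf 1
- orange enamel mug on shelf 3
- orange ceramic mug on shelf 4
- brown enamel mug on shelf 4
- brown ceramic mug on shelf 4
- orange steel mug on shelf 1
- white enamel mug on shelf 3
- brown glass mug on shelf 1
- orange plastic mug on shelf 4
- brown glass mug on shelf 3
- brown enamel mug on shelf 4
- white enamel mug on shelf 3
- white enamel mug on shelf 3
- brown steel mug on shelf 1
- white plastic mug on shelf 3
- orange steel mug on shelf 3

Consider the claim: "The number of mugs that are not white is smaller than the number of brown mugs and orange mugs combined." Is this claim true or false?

|mugs that are not white| = 28.
brown mugs: 16; orange mugs: 12; combined: 16 + 12 = 28.
The claim requires 28 < 28, which does not hold.

False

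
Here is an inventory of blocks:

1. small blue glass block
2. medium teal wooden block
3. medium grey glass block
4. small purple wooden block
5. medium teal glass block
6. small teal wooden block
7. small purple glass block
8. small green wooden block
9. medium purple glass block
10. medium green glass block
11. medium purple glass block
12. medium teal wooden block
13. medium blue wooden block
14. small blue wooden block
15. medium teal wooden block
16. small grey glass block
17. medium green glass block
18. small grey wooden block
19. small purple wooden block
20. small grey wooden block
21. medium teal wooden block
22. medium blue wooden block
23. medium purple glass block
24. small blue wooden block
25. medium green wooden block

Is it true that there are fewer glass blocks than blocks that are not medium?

True

|glass blocks| = 10.
|blocks that are not medium| = 11.
The claim requires 10 < 11, which holds.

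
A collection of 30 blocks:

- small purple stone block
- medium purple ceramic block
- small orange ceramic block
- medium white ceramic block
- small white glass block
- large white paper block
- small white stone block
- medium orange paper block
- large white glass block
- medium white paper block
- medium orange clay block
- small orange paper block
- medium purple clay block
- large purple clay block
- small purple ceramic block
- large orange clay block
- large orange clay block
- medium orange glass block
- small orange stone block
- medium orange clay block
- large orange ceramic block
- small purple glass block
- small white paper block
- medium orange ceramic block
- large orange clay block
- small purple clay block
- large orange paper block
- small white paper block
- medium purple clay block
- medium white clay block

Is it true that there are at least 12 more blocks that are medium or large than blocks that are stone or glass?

True

blocks that are medium or large: 19.
blocks that are stone or glass: 7.
The claim requires 19 − 7 = 12 ≥ 12, which holds.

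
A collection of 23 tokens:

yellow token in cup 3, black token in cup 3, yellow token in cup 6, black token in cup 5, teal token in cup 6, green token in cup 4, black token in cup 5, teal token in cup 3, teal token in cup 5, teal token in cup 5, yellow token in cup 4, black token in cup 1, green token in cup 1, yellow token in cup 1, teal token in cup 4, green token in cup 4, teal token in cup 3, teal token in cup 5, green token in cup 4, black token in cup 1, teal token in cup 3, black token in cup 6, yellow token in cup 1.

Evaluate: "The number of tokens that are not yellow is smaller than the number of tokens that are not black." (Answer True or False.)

|tokens that are not yellow| = 18.
|tokens that are not black| = 17.
The claim requires 18 < 17, which does not hold.

False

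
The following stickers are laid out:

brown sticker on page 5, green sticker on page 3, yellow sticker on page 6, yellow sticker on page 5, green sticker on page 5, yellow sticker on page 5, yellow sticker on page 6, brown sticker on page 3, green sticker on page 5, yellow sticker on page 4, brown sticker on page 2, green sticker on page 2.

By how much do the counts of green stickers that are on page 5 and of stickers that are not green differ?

6

green stickers on page 5: 2. stickers that are not green: 8.
|2 − 8| = 8 − 2 = 6.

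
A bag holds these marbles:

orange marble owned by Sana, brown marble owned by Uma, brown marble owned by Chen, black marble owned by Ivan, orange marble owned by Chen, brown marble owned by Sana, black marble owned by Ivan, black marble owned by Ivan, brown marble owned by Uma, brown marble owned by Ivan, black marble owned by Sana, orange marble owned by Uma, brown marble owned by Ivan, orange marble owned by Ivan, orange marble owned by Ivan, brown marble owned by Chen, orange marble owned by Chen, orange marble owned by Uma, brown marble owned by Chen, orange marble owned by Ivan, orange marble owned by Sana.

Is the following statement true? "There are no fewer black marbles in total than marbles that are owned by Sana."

True

|black marbles| = 4.
|marbles owned by Sana| = 4.
The claim requires 4 ≥ 4, which holds.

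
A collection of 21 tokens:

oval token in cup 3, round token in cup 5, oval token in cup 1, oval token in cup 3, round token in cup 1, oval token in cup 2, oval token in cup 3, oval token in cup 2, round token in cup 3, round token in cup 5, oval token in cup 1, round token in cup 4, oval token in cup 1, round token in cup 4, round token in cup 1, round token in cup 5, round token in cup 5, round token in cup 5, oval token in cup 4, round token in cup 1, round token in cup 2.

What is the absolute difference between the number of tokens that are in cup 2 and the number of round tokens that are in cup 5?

2

tokens in cup 2: 3. round tokens in cup 5: 5.
|3 − 5| = 5 − 3 = 2.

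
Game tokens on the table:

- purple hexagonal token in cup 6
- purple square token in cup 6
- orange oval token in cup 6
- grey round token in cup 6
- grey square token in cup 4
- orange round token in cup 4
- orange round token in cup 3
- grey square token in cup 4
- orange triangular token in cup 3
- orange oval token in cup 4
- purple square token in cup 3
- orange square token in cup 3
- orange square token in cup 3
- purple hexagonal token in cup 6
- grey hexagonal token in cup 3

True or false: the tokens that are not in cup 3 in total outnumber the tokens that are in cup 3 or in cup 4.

False

There are 9 tokens that are not in cup 3.
There are 10 tokens in cup 3 or in cup 4.
The claim requires 9 > 10, which does not hold.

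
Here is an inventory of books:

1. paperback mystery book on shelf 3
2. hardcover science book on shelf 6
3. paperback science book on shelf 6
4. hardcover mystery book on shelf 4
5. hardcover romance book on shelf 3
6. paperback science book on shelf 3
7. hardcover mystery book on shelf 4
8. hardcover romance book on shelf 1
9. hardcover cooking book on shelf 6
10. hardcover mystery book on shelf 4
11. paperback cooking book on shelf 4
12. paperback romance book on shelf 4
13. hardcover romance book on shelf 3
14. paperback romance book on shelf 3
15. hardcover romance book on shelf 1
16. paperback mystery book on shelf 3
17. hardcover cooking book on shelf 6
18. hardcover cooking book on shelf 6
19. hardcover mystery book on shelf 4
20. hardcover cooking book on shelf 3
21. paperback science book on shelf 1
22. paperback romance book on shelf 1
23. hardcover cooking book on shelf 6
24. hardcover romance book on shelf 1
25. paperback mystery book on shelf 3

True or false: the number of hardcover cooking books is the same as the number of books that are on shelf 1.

There are 5 hardcover cooking books.
There are 5 books on shelf 1.
The claim requires 5 = 5, which holds.

True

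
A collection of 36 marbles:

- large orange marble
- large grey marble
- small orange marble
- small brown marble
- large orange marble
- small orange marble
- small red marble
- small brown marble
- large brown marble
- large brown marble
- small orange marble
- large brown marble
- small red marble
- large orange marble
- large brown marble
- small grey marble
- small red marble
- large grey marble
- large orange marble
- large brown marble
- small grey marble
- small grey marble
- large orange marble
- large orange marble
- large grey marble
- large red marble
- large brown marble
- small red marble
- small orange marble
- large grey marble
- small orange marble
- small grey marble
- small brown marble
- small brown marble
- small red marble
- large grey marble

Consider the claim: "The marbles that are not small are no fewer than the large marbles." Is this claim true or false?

|marbles that are not small| = 18.
|large marbles| = 18.
The claim requires 18 ≥ 18, which holds.

True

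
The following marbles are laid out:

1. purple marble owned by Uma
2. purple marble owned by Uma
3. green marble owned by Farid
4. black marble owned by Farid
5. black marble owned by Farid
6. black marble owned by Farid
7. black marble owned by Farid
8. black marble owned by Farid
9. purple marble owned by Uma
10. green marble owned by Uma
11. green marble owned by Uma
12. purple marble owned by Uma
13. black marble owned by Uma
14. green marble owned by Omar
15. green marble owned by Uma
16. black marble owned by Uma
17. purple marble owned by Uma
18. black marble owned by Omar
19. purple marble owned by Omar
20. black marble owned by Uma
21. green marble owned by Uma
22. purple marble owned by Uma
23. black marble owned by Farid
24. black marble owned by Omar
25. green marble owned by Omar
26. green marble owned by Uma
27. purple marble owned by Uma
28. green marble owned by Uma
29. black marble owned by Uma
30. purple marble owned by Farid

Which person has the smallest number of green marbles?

Counts by owner (restricted to green marbles): Uma→6, Omar→2, Farid→1.
The minimum is 1, held uniquely by Farid.

Farid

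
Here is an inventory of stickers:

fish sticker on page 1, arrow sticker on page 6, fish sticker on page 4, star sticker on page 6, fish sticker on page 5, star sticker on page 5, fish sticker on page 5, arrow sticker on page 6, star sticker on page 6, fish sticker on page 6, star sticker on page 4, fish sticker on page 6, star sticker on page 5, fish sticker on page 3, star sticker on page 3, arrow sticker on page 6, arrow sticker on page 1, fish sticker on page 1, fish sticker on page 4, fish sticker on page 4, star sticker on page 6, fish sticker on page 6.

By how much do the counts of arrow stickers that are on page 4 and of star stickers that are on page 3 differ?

1

arrow stickers on page 4: 0. star stickers on page 3: 1.
|0 − 1| = 1 − 0 = 1.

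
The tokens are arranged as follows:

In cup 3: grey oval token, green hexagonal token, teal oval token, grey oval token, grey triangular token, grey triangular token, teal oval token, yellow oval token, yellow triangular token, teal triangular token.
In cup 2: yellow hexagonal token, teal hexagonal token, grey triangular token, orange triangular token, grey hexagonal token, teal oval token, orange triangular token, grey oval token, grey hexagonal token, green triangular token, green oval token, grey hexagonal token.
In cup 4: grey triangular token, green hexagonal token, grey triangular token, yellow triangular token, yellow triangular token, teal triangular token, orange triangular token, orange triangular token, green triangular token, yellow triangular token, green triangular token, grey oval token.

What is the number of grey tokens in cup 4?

3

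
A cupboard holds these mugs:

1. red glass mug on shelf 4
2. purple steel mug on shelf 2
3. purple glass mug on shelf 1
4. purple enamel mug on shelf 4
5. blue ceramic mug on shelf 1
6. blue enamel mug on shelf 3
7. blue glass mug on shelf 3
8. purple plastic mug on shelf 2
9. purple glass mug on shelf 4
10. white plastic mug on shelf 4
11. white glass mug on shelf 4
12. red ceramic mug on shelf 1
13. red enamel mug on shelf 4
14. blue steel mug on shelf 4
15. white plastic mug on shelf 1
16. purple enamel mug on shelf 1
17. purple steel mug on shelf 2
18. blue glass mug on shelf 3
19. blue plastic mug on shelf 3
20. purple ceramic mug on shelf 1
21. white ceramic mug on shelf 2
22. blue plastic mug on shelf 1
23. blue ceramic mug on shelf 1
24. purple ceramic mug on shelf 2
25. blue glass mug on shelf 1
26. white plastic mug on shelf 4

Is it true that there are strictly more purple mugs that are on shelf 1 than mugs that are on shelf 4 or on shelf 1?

False

There are 3 purple mugs on shelf 1.
There are 17 mugs on shelf 4 or on shelf 1.
The claim requires 3 > 17, which does not hold.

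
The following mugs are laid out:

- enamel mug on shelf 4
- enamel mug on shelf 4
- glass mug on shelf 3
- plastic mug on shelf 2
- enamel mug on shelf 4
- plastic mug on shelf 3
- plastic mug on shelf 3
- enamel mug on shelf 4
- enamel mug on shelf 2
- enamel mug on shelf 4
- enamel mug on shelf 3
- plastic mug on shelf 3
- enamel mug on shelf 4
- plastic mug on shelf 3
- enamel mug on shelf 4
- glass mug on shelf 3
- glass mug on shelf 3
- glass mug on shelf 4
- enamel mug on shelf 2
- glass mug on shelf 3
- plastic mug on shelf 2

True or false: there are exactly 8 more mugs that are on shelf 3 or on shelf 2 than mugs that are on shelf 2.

False

mugs on shelf 3 or on shelf 2: 13.
mugs on shelf 2: 4.
The claim requires 13 − 4 (= 9) to equal 8, which does not hold.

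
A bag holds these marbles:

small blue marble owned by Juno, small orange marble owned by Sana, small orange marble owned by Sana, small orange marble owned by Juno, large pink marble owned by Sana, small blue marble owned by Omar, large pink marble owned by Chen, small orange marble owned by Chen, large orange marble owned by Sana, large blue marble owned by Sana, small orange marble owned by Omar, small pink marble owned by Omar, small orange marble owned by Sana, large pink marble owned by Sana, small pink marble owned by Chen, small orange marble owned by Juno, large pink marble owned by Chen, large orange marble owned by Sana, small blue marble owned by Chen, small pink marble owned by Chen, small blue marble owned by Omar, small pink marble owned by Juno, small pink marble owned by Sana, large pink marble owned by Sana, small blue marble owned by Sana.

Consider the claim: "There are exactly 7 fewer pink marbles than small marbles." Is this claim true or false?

True

pink marbles: 10.
small marbles: 17.
The claim requires 17 − 10 (= 7) to equal 7, which holds.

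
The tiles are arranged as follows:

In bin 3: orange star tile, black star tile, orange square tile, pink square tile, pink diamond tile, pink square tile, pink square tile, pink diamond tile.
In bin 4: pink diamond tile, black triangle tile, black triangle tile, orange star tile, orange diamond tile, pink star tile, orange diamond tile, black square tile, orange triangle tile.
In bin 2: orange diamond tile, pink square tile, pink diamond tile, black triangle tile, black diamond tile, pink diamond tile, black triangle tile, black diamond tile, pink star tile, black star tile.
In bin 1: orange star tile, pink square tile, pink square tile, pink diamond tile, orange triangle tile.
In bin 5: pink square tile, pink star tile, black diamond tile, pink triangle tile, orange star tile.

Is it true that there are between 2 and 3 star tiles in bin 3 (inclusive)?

There are 2 star tiles in bin 3.
The claim requires 2 ≤ 2 ≤ 3, which holds.

True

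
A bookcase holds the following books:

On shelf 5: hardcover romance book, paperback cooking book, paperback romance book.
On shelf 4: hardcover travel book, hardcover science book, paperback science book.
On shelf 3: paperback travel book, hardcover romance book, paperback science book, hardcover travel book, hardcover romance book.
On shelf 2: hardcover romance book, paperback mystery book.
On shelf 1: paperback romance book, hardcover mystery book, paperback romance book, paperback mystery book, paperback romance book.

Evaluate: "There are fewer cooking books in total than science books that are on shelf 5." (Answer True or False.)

There is 1 cooking book.
There are 0 science books on shelf 5.
The claim requires 1 < 0, which does not hold.

False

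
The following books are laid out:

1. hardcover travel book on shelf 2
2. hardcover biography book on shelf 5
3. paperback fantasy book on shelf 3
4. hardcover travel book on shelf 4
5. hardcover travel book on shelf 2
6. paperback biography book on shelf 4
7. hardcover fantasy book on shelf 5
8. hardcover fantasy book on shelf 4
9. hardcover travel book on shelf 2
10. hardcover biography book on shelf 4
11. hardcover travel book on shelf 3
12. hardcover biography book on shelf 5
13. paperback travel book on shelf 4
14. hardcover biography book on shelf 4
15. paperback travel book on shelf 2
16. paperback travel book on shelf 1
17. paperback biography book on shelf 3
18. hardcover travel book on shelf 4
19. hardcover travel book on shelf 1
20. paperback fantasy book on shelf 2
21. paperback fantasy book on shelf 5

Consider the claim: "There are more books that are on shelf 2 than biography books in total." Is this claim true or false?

False

There are 5 books on shelf 2.
There are 6 biography books.
The claim requires 5 > 6, which does not hold.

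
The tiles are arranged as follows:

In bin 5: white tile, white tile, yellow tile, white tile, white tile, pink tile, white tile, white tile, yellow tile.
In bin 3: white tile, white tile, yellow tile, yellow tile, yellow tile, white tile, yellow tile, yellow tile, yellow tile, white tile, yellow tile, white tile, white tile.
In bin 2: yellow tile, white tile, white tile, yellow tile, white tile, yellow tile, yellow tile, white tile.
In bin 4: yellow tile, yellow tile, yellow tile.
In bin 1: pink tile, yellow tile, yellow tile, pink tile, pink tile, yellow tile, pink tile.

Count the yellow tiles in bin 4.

3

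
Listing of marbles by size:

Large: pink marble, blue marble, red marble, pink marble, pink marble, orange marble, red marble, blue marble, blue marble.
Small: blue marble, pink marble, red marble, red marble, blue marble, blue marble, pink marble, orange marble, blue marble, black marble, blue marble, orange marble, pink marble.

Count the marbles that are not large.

Total marbles: 22; with the excluded value: 9; remaining 22 − 9 = 13.

13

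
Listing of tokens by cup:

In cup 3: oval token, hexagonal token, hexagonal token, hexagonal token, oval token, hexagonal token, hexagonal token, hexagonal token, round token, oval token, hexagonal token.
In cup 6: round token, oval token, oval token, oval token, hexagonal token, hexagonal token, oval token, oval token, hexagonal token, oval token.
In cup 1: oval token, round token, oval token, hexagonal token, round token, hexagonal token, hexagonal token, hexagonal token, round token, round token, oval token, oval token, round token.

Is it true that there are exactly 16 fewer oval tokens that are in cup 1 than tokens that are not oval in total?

oval tokens in cup 1: 4.
tokens that are not oval: 21.
The claim requires 21 − 4 (= 17) to equal 16, which does not hold.

False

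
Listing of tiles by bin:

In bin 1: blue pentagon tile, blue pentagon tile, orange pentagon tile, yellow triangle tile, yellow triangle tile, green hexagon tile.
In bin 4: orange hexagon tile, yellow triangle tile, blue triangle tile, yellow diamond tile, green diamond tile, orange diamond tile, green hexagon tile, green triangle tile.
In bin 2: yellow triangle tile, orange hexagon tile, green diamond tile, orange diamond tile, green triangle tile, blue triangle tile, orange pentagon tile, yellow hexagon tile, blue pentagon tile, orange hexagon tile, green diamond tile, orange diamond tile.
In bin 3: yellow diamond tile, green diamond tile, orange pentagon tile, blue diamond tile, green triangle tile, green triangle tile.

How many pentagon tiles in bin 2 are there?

2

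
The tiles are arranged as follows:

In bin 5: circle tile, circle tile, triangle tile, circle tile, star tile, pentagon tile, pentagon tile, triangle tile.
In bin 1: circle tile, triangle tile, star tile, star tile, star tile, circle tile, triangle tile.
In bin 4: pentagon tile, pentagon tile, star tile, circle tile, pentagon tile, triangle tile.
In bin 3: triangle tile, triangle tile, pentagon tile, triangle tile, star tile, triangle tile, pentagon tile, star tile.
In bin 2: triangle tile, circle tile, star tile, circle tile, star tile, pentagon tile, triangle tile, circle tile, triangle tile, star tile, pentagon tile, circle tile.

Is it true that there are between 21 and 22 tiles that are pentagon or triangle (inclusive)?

|tiles that are pentagon or triangle| = 21.
The claim requires 21 ≤ 21 ≤ 22, which holds.

True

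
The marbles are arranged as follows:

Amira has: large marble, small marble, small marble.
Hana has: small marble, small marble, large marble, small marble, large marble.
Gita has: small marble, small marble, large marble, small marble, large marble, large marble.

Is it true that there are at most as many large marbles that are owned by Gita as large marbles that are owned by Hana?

False

|large marbles owned by Gita| = 3.
|large marbles owned by Hana| = 2.
The claim requires 3 ≤ 2, which does not hold.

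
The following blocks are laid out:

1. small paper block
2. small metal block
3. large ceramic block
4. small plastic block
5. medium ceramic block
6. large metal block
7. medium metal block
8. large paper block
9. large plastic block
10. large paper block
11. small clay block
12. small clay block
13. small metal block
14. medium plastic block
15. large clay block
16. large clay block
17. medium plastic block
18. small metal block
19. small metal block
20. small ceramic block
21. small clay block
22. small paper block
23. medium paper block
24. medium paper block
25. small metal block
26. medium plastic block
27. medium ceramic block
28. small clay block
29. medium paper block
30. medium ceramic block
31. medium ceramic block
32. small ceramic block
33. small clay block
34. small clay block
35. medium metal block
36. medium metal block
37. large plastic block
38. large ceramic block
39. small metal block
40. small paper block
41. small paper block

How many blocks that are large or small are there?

28

large: 9; small: 19; together 9 + 19 = 28.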